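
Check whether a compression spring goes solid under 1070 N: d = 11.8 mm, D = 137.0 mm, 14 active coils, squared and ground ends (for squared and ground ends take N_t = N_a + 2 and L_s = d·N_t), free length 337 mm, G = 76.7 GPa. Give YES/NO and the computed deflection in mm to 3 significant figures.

k = Gd⁴/(8D³N_a) = (76.7×10³)(11.8⁴)/(8·137.0³·14) = 5.1635 N/mm
N_t = 16; L_s = 11.8·16 = 188.8 mm; δ_solid = L₀ − L_s = 337 − 188.8 = 148.2 mm
δ = F/k = 1070/5.1635 = 207.22 mm
δ ≥ δ_solid → spring goes solid

YES, δ = 207 mm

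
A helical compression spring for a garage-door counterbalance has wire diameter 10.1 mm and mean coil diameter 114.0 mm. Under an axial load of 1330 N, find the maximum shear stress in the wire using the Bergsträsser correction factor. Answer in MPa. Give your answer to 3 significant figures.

Spring index C = D/d = 114.0/10.1 = 11.2871
K_B = (4C+2)/(4C−3) = 47.149/42.149 = 1.1186
τ₀ = 8FD/(πd³) = 8·1330·114.0/(π·10.1³) = 1.21296e+06/3236.8 = 374.74 MPa
τ_max = K·τ₀ = 1.1186 × 374.74 = 419.2 MPa

419 MPa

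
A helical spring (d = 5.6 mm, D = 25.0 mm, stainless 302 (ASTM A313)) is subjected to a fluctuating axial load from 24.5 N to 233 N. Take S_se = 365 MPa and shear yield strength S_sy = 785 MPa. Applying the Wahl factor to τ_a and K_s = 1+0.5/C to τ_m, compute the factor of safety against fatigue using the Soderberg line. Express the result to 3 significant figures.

C = D/d = 25.0/5.6 = 4.4643; K_W = (4C−1)/(4C−4)+0.615/C = 1.3543; K_s = 1+0.5/C = 1.1120
F_a = (F_max−F_min)/2 = 104.25 N; F_m = (F_max+F_min)/2 = 128.75 N
τ_a = K_W·8F_aD/(πd³) = 1.3543 × 37.791 = 51.179 MPa
τ_m = K_s·8F_mD/(πd³) = 1.1120 × 46.673 = 51.9 MPa
Soderberg: 1/n_f = τ_a/S_se + τ_m/S_sy = 51.179/365 + 51.9/785 = 0.14022 + 0.06611 = 0.20633
n_f = 1/0.20633 = 4.847

4.85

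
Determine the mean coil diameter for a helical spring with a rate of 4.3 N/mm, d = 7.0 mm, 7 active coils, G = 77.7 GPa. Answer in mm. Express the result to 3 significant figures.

91.8 mm

D = (Gd⁴/(8N_a·k))^(1/3) = (77.7×10³·7.0⁴/(8·7·4.3))^(1/3)
  = (774741)^(1/3) = 91.8443 mm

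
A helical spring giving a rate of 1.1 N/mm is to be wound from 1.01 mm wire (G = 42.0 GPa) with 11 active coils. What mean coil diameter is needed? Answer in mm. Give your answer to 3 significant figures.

7.67 mm

D = (Gd⁴/(8N_a·k))^(1/3) = (42.0×10³·1.01⁴/(8·11·1.1))^(1/3)
  = (451.502)^(1/3) = 7.6716 mm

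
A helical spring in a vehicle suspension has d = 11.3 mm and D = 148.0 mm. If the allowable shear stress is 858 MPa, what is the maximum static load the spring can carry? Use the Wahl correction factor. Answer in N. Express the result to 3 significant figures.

2960 N

C = D/d = 148.0/11.3 = 13.0973
K_W = (4C−1)/(4C−4) + 0.615/C = 51.389/48.389 + 0.0470 = 1.1090
τ_max = K·8FD/(πd³) → F_max = τ_allow·πd³/(8DK)
F_max = 858·π·11.3³/(8·148.0·1.1090) = 3.8893e+06/1313 = 2962.2 N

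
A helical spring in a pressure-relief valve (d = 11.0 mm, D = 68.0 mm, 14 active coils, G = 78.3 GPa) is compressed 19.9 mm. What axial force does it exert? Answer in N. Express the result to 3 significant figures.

648 N

k = Gd⁴/(8D³N_a) = (78.3×10³)(11.0⁴)/(8·68.0³·14) = 32.553 N/mm
F = k·δ = 32.553 × 19.9 = 647.8 N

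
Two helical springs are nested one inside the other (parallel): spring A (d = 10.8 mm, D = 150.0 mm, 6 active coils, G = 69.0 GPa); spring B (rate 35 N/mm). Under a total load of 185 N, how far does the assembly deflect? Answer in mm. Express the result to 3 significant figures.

4.53 mm

k_A = Gd⁴/(8D³N_a) = (69.0×10³)(10.8⁴)/(8·150.0³·6) = 5.7947 N/mm
Parallel: k_eq = 5.7947 + 35 = 40.795 N/mm
δ = F/k_eq = 185/40.795 = 4.5349 mm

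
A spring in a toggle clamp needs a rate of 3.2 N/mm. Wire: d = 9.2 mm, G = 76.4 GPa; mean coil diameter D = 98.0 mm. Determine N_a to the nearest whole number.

N_a = Gd⁴/(8D³k) = (76.4×10³ × 9.2⁴)/(8 × 98.0³ × 3.2)
    = 5.47324e+08 / 2.40945e+07 = 22.72 → 23 coils

23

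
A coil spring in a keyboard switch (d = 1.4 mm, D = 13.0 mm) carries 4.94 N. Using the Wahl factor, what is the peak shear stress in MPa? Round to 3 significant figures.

68.9 MPa

Spring index C = D/d = 13.0/1.4 = 9.2857
K_W = (4C−1)/(4C−4) + 0.615/C = 36.143/33.143 + 0.0662 = 1.1567
τ₀ = 8FD/(πd³) = 8·4.94·13.0/(π·1.4³) = 513.76/8.6205 = 59.597 MPa
τ_max = K·τ₀ = 1.1567 × 59.597 = 68.939 MPa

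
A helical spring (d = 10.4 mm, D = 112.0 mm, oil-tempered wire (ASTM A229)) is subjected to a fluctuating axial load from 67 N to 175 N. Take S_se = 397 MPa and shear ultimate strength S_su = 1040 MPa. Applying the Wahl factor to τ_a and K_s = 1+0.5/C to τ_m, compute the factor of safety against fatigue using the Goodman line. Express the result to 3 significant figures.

14.3

C = D/d = 112.0/10.4 = 10.7692; K_W = (4C−1)/(4C−4)+0.615/C = 1.1339; K_s = 1+0.5/C = 1.0464
F_a = (F_max−F_min)/2 = 54 N; F_m = (F_max+F_min)/2 = 121 N
τ_a = K_W·8F_aD/(πd³) = 1.1339 × 13.692 = 15.525 MPa
τ_m = K_s·8F_mD/(πd³) = 1.0464 × 30.679 = 32.104 MPa
Goodman: 1/n_f = τ_a/S_se + τ_m/S_su = 15.525/397 + 32.104/1040 = 0.03910 + 0.03087 = 0.069973
n_f = 1/0.069973 = 14.29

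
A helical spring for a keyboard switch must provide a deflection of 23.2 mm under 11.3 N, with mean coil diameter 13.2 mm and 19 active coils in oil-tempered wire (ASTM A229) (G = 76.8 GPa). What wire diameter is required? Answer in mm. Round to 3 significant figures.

1.22 mm

Required rate k = F/δ = 11.3/23.2 = 0.48707 N/mm
d = (8D³N_a·k / G)^(1/4) = (8·13.2³·19·0.48707 / (76.8×10³))^0.25
  = (2.2171)^0.25 = 1.2202 mm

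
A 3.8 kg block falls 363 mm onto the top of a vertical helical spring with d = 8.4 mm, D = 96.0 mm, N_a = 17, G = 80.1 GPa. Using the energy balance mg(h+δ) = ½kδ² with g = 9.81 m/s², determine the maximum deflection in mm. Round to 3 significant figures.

k = Gd⁴/(8D³N_a) = (80.1×10³)(8.4⁴)/(8·96.0³·17) = 3.3143 N/mm
W = mg = 3.8 × 9.81 = 37.278 N
½kδ² − Wδ − Wh = 0 → δ = (W + √(W² + 2kWh))/k
δ = (37.278 + √(1389.6 + 89698.7))/3.3143 = (37.278 + 301.81)/3.3143 = 102.31 mm

102 mm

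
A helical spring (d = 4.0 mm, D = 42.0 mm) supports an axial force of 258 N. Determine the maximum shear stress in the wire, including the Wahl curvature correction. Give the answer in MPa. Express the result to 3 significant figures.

Spring index C = D/d = 42.0/4.0 = 10.5000
K_W = (4C−1)/(4C−4) + 0.615/C = 41.000/38.000 + 0.0586 = 1.1375
τ₀ = 8FD/(πd³) = 8·258·42.0/(π·4.0³) = 86688/201.06 = 431.15 MPa
τ_max = K·τ₀ = 1.1375 × 431.15 = 490.44 MPa

490 MPa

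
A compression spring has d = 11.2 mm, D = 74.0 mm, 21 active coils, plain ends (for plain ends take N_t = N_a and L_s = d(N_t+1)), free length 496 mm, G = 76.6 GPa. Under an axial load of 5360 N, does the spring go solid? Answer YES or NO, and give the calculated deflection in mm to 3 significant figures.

k = Gd⁴/(8D³N_a) = (76.6×10³)(11.2⁴)/(8·74.0³·21) = 17.705 N/mm
N_t = 21; L_s = 11.2·22 = 246.4 mm; δ_solid = L₀ − L_s = 496 − 246.4 = 249.6 mm
δ = F/k = 5360/17.705 = 302.74 mm
δ ≥ δ_solid → spring goes solid

YES, δ = 303 mm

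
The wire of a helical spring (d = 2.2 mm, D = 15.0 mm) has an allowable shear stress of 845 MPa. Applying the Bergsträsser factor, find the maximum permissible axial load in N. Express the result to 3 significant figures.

195 N

C = D/d = 15.0/2.2 = 6.8182
K_B = (4C+2)/(4C−3) = 29.273/24.273 = 1.2060
τ_max = K·8FD/(πd³) → F_max = τ_allow·πd³/(8DK)
F_max = 845·π·2.2³/(8·15.0·1.2060) = 28267/144.72 = 195.32 N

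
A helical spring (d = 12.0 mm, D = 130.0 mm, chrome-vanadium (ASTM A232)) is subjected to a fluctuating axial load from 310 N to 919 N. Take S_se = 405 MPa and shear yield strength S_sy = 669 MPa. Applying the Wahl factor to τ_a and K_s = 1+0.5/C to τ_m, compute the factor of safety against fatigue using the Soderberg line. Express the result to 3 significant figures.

C = D/d = 130.0/12.0 = 10.8333; K_W = (4C−1)/(4C−4)+0.615/C = 1.1330; K_s = 1+0.5/C = 1.0462
F_a = (F_max−F_min)/2 = 304.5 N; F_m = (F_max+F_min)/2 = 614.5 N
τ_a = K_W·8F_aD/(πd³) = 1.1330 × 58.335 = 66.096 MPa
τ_m = K_s·8F_mD/(πd³) = 1.0462 × 117.72 = 123.16 MPa
Soderberg: 1/n_f = τ_a/S_se + τ_m/S_sy = 66.096/405 + 123.16/669 = 0.16320 + 0.18409 = 0.34729
n_f = 1/0.34729 = 2.879

2.88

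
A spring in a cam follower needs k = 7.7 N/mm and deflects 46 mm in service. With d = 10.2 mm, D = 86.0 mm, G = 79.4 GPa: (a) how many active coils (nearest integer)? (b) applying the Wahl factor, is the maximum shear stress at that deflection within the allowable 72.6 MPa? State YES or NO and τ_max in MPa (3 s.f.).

(a) 22 coils; (b) NO, τ_max = 85.6 MPa

N_a = Gd⁴/(8D³k) = (79.4×10³)(10.2⁴)/(8·86.0³·7.7) = 21.94 → N_a = 22
Actual rate k = Gd⁴/(8D³·22) = 7.6774 N/mm
Working load F = kδ = 7.6774·46 = 353.16 N
C = 86.0/10.2 = 8.4314; K_W = (4C−1)/(4C−4)+0.615/C = 1.1739
τ_max = K_W·8FD/(πd³) = 1.1739·72.88 = 85.551 MPa
τ_max > 72.6 MPa → exceeds allowable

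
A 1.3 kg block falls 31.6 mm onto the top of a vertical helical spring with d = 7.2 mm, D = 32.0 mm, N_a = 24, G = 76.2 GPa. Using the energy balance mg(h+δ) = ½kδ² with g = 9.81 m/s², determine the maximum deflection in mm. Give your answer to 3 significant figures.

k = Gd⁴/(8D³N_a) = (76.2×10³)(7.2⁴)/(8·32.0³·24) = 32.549 N/mm
W = mg = 1.3 × 9.81 = 12.753 N
½kδ² − Wδ − Wh = 0 → δ = (W + √(W² + 2kWh))/k
δ = (12.753 + √(162.64 + 26233.9))/32.549 = (12.753 + 162.47)/32.549 = 5.3834 mm

5.38 mm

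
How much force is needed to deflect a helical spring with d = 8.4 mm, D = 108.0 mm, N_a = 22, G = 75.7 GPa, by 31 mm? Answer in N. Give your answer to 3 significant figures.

52.7 N

k = Gd⁴/(8D³N_a) = (75.7×10³)(8.4⁴)/(8·108.0³·22) = 1.6999 N/mm
F = k·δ = 1.6999 × 31 = 52.698 N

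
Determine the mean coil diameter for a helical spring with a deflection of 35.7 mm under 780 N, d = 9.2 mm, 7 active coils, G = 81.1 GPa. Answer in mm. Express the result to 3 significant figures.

78.0 mm

Required rate k = F/δ = 780/35.7 = 21.849 N/mm
D = (Gd⁴/(8N_a·k))^(1/3) = (81.1×10³·9.2⁴/(8·7·21.849))^(1/3)
  = (474851)^(1/3) = 78.0164 mm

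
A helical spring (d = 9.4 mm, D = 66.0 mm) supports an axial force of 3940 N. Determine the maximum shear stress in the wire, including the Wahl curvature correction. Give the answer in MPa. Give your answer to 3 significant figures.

966 MPa

Spring index C = D/d = 66.0/9.4 = 7.0213
K_W = (4C−1)/(4C−4) + 0.615/C = 27.085/24.085 + 0.0876 = 1.2121
τ₀ = 8FD/(πd³) = 8·3940·66.0/(π·9.4³) = 2.08032e+06/2609.4 = 797.25 MPa
τ_max = K·τ₀ = 1.2121 × 797.25 = 966.39 MPa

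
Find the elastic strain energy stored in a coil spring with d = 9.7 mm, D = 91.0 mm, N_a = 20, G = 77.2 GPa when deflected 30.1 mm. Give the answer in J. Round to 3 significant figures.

k = Gd⁴/(8D³N_a) = (77.2×10³)(9.7⁴)/(8·91.0³·20) = 5.6684 N/mm
U = ½kδ² = 0.5 × 5.6684 × 30.1² = 2567.8 N·mm = 2.5678 J

2.57 J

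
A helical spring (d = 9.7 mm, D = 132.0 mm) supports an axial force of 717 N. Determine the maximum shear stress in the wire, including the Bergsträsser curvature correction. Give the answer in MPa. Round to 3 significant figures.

290 MPa

Spring index C = D/d = 132.0/9.7 = 13.6082
K_B = (4C+2)/(4C−3) = 56.433/51.433 = 1.0972
τ₀ = 8FD/(πd³) = 8·717·132.0/(π·9.7³) = 757152/2867.2 = 264.07 MPa
τ_max = K·τ₀ = 1.0972 × 264.07 = 289.74 MPa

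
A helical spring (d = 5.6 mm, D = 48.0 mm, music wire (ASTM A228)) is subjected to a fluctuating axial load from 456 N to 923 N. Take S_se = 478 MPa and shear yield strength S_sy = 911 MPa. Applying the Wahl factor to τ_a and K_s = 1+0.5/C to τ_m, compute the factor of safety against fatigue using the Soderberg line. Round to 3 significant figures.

C = D/d = 48.0/5.6 = 8.5714; K_W = (4C−1)/(4C−4)+0.615/C = 1.1708; K_s = 1+0.5/C = 1.0583
F_a = (F_max−F_min)/2 = 233.5 N; F_m = (F_max+F_min)/2 = 689.5 N
τ_a = K_W·8F_aD/(πd³) = 1.1708 × 162.52 = 190.28 MPa
τ_m = K_s·8F_mD/(πd³) = 1.0583 × 479.9 = 507.9 MPa
Soderberg: 1/n_f = τ_a/S_se + τ_m/S_sy = 190.28/478 + 507.9/911 = 0.39807 + 0.55751 = 0.95559
n_f = 1/0.95559 = 1.046

1.05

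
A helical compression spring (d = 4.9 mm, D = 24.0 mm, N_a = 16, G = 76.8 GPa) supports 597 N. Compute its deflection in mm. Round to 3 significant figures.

23.9 mm

k = Gd⁴/(8D³N_a) = (76.8×10³)(4.9⁴)/(8·24.0³·16) = 25.021 N/mm
δ = F/k = 597 / 25.021 = 23.86 mm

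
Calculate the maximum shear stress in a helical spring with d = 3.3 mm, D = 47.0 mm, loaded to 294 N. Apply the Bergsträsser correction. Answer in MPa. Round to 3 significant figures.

1070 MPa

Spring index C = D/d = 47.0/3.3 = 14.2424
K_B = (4C+2)/(4C−3) = 58.970/53.970 = 1.0926
τ₀ = 8FD/(πd³) = 8·294·47.0/(π·3.3³) = 110544/112.9 = 979.14 MPa
τ_max = K·τ₀ = 1.0926 × 979.14 = 1069.8 MPa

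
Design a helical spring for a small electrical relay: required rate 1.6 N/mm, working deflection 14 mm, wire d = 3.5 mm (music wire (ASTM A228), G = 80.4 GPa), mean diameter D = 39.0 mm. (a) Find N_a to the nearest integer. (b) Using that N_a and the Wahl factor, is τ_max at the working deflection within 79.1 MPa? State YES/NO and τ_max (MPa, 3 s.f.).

(a) 16 coils; (b) YES, τ_max = 58.2 MPa

N_a = Gd⁴/(8D³k) = (80.4×10³)(3.5⁴)/(8·39.0³·1.6) = 15.89 → N_a = 16
Actual rate k = Gd⁴/(8D³·16) = 1.589 N/mm
Working load F = kδ = 1.589·14 = 22.246 N
C = 39.0/3.5 = 11.1429; K_W = (4C−1)/(4C−4)+0.615/C = 1.1291
τ_max = K_W·8FD/(πd³) = 1.1291·51.529 = 58.183 MPa
τ_max ≤ 79.1 MPa → acceptable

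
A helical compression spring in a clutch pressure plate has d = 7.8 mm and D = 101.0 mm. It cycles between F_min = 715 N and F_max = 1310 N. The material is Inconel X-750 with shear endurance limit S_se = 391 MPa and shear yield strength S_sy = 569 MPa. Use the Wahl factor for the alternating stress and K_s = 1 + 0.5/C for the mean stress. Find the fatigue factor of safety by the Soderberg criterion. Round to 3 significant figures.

C = D/d = 101.0/7.8 = 12.9487; K_W = (4C−1)/(4C−4)+0.615/C = 1.1103; K_s = 1+0.5/C = 1.0386
F_a = (F_max−F_min)/2 = 297.5 N; F_m = (F_max+F_min)/2 = 1012.5 N
τ_a = K_W·8F_aD/(πd³) = 1.1103 × 161.24 = 179.02 MPa
τ_m = K_s·8F_mD/(πd³) = 1.0386 × 548.75 = 569.94 MPa
Soderberg: 1/n_f = τ_a/S_se + τ_m/S_sy = 179.02/391 + 569.94/569 = 0.45784 + 1.00165 = 1.4595
n_f = 1/1.4595 = 0.6852

0.685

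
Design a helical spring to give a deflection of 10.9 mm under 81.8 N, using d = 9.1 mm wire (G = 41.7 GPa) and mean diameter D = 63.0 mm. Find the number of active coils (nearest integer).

Required rate k = F/δ = 81.8/10.9 = 7.5046 N/mm
N_a = Gd⁴/(8D³k) = (41.7×10³ × 9.1⁴)/(8 × 63.0³ × 7.5046)
    = 2.85958e+08 / 1.5012e+07 = 19.05 → 19 coils

19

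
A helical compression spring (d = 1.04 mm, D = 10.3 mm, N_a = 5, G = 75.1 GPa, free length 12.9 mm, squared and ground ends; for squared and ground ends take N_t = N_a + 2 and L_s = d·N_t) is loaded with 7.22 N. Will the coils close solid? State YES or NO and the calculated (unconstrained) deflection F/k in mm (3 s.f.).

NO, δ = 3.59 mm

k = Gd⁴/(8D³N_a) = (75.1×10³)(1.04⁴)/(8·10.3³·5) = 2.01 N/mm
N_t = 7; L_s = 1.04·7 = 7.28 mm; δ_solid = L₀ − L_s = 12.9 − 7.28 = 5.62 mm
δ = F/k = 7.22/2.01 = 3.592 mm
δ < δ_solid → spring does not go solid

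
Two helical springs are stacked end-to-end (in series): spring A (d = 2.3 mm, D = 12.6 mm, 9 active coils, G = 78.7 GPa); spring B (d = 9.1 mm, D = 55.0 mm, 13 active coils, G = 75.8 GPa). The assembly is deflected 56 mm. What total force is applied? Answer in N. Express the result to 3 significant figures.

k_A = Gd⁴/(8D³N_a) = (78.7×10³)(2.3⁴)/(8·12.6³·9) = 15.291 N/mm
k_B = Gd⁴/(8D³N_a) = (75.8×10³)(9.1⁴)/(8·55.0³·13) = 30.041 N/mm
Series: 1/k_eq = 1/15.291 + 1/30.041 = 0.098685; k_eq = 10.133 N/mm
F = k_eq·δ = 10.133·56 = 567.46 N

567 N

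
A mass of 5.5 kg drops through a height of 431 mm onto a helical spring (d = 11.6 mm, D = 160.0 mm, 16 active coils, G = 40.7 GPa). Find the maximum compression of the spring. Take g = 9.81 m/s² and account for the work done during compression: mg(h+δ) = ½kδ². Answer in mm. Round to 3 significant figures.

k = Gd⁴/(8D³N_a) = (40.7×10³)(11.6⁴)/(8·160.0³·16) = 1.4056 N/mm
W = mg = 5.5 × 9.81 = 53.955 N
½kδ² − Wδ − Wh = 0 → δ = (W + √(W² + 2kWh))/k
δ = (53.955 + √(2911.1 + 65372.5))/1.4056 = (53.955 + 261.31)/1.4056 = 224.3 mm

224 mm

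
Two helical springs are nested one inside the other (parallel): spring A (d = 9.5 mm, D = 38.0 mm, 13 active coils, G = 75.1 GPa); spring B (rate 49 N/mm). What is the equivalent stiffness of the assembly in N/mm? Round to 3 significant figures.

156 N/mm

k_A = Gd⁴/(8D³N_a) = (75.1×10³)(9.5⁴)/(8·38.0³·13) = 107.19 N/mm
Parallel: k_eq = 107.19 + 49 = 156.19 N/mm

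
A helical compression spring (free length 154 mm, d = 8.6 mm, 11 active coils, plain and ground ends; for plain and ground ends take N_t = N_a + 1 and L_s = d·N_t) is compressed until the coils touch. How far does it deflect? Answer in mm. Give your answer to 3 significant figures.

50.8 mm

N_t = 12; L_s = 8.6·12 = 103.2 mm
δ_solid = L₀ − L_s = 154 − 103.2 = 50.8 mm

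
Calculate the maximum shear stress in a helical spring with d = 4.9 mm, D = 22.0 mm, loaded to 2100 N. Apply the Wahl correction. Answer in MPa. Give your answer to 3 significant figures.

1350 MPa

Spring index C = D/d = 22.0/4.9 = 4.4898
K_W = (4C−1)/(4C−4) + 0.615/C = 16.959/13.959 + 0.1370 = 1.3519
τ₀ = 8FD/(πd³) = 8·2100·22.0/(π·4.9³) = 369600/369.61 = 999.99 MPa
τ_max = K·τ₀ = 1.3519 × 999.99 = 1351.9 MPa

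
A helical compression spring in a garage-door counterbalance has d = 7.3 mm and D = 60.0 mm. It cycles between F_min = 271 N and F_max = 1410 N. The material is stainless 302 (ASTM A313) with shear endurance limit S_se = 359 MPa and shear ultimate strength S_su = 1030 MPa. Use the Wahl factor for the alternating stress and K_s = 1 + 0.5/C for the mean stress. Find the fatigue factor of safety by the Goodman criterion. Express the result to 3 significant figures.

C = D/d = 60.0/7.3 = 8.2192; K_W = (4C−1)/(4C−4)+0.615/C = 1.1787; K_s = 1+0.5/C = 1.0608
F_a = (F_max−F_min)/2 = 569.5 N; F_m = (F_max+F_min)/2 = 840.5 N
τ_a = K_W·8F_aD/(πd³) = 1.1787 × 223.67 = 263.65 MPa
τ_m = K_s·8F_mD/(πd³) = 1.0608 × 330.11 = 350.19 MPa
Goodman: 1/n_f = τ_a/S_se + τ_m/S_su = 263.65/359 + 350.19/1030 = 0.73440 + 0.33999 = 1.0744
n_f = 1/1.0744 = 0.9308

0.931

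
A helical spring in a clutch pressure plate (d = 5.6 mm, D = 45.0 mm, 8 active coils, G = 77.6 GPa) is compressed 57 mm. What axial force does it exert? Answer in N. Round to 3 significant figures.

k = Gd⁴/(8D³N_a) = (77.6×10³)(5.6⁴)/(8·45.0³·8) = 13.086 N/mm
F = k·δ = 13.086 × 57 = 745.88 N

746 N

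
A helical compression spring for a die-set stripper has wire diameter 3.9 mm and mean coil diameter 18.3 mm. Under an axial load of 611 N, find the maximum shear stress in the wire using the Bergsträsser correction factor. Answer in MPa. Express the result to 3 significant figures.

Spring index C = D/d = 18.3/3.9 = 4.6923
K_B = (4C+2)/(4C−3) = 20.769/15.769 = 1.3171
τ₀ = 8FD/(πd³) = 8·611·18.3/(π·3.9³) = 89450.4/186.36 = 480 MPa
τ_max = K·τ₀ = 1.3171 × 480 = 632.19 MPa

632 MPa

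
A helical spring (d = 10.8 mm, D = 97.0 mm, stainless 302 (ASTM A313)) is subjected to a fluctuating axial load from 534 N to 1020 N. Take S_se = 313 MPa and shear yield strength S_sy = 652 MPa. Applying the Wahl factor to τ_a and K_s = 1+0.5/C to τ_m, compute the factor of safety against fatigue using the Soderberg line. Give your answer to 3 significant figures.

C = D/d = 97.0/10.8 = 8.9815; K_W = (4C−1)/(4C−4)+0.615/C = 1.1624; K_s = 1+0.5/C = 1.0557
F_a = (F_max−F_min)/2 = 243 N; F_m = (F_max+F_min)/2 = 777 N
τ_a = K_W·8F_aD/(πd³) = 1.1624 × 47.648 = 55.388 MPa
τ_m = K_s·8F_mD/(πd³) = 1.0557 × 152.36 = 160.84 MPa
Soderberg: 1/n_f = τ_a/S_se + τ_m/S_sy = 55.388/313 + 160.84/652 = 0.17696 + 0.24668 = 0.42364
n_f = 1/0.42364 = 2.36

2.36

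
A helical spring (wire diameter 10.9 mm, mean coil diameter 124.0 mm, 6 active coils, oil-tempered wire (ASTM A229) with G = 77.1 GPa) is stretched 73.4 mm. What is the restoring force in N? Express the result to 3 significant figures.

k = Gd⁴/(8D³N_a) = (77.1×10³)(10.9⁴)/(8·124.0³·6) = 11.892 N/mm
F = k·δ = 11.892 × 73.4 = 872.87 N

873 N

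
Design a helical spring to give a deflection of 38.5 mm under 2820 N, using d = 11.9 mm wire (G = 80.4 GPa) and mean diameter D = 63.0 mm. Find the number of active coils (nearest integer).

11

Required rate k = F/δ = 2820/38.5 = 73.247 N/mm
N_a = Gd⁴/(8D³k) = (80.4×10³ × 11.9⁴)/(8 × 63.0³ × 73.247)
    = 1.61229e+09 / 1.46521e+08 = 11 → 11 coils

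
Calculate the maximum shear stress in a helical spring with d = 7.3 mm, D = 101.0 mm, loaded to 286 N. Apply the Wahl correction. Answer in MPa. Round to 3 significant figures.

Spring index C = D/d = 101.0/7.3 = 13.8356
K_W = (4C−1)/(4C−4) + 0.615/C = 54.342/51.342 + 0.0445 = 1.1029
τ₀ = 8FD/(πd³) = 8·286·101.0/(π·7.3³) = 231088/1222.1 = 189.09 MPa
τ_max = K·τ₀ = 1.1029 × 189.09 = 208.54 MPa

209 MPa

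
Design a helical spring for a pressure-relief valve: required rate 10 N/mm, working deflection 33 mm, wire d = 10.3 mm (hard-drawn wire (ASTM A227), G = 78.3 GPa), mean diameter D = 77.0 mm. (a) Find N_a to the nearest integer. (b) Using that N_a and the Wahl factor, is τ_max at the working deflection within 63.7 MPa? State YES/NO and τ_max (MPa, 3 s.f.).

(a) 24 coils; (b) NO, τ_max = 71.3 MPa

N_a = Gd⁴/(8D³k) = (78.3×10³)(10.3⁴)/(8·77.0³·10) = 24.13 → N_a = 24
Actual rate k = Gd⁴/(8D³·24) = 10.054 N/mm
Working load F = kδ = 10.054·33 = 331.78 N
C = 77.0/10.3 = 7.4757; K_W = (4C−1)/(4C−4)+0.615/C = 1.1981
τ_max = K_W·8FD/(πd³) = 1.1981·59.535 = 71.328 MPa
τ_max > 63.7 MPa → exceeds allowable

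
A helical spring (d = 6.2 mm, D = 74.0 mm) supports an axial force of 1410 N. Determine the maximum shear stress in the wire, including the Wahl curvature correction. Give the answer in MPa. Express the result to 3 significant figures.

1250 MPa

Spring index C = D/d = 74.0/6.2 = 11.9355
K_W = (4C−1)/(4C−4) + 0.615/C = 46.742/43.742 + 0.0515 = 1.1201
τ₀ = 8FD/(πd³) = 8·1410·74.0/(π·6.2³) = 834720/748.73 = 1114.8 MPa
τ_max = K·τ₀ = 1.1201 × 1114.8 = 1248.8 MPa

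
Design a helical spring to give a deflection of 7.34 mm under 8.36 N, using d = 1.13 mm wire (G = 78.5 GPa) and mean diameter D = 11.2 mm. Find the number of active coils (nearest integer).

Required rate k = F/δ = 8.36/7.34 = 1.139 N/mm
N_a = Gd⁴/(8D³k) = (78.5×10³ × 1.13⁴)/(8 × 11.2³ × 1.139)
    = 127992 / 12801.3 = 9.998 → 10 coils

10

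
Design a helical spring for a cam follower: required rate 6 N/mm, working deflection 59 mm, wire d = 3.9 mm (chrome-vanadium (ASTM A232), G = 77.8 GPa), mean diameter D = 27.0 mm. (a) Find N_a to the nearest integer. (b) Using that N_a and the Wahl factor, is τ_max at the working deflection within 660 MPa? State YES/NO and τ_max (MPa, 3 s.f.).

(a) 19 coils; (b) YES, τ_max = 500 MPa

N_a = Gd⁴/(8D³k) = (77.8×10³)(3.9⁴)/(8·27.0³·6) = 19.05 → N_a = 19
Actual rate k = Gd⁴/(8D³·19) = 6.0159 N/mm
Working load F = kδ = 6.0159·59 = 354.94 N
C = 27.0/3.9 = 6.9231; K_W = (4C−1)/(4C−4)+0.615/C = 1.2155
τ_max = K_W·8FD/(πd³) = 1.2155·411.4 = 500.04 MPa
τ_max ≤ 660 MPa → acceptable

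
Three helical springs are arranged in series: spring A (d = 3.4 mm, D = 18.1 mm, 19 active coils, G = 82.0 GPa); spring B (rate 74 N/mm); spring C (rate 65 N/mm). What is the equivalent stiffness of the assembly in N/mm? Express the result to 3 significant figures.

k_A = Gd⁴/(8D³N_a) = (82.0×10³)(3.4⁴)/(8·18.1³·19) = 12.158 N/mm
Series: 1/k_eq = 1/12.158 + 1/74 + 1/65 = 0.11115; k_eq = 8.9968 N/mm

9.00 N/mm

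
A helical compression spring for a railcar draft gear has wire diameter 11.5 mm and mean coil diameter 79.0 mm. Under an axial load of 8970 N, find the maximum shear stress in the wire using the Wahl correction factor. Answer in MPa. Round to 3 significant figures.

1440 MPa

Spring index C = D/d = 79.0/11.5 = 6.8696
K_W = (4C−1)/(4C−4) + 0.615/C = 26.478/23.478 + 0.0895 = 1.2173
τ₀ = 8FD/(πd³) = 8·8970·79.0/(π·11.5³) = 5.66904e+06/4778 = 1186.5 MPa
τ_max = K·τ₀ = 1.2173 × 1186.5 = 1444.3 MPa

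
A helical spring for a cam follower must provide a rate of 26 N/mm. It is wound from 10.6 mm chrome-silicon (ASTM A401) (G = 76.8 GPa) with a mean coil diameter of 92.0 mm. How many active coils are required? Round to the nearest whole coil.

N_a = Gd⁴/(8D³k) = (76.8×10³ × 10.6⁴)/(8 × 92.0³ × 26)
    = 9.69582e+08 / 1.61967e+08 = 5.986 → 6 coils

6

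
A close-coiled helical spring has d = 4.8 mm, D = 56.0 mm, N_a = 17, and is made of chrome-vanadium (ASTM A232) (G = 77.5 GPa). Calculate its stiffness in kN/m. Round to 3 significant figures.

1.72 kN/m

k = Gd⁴/(8D³N_a) = (77.5×10³ × 4.8⁴) / (8 × 56.0³ × 17)
  = 4.11402e+07 / 2.38838e+07 = 1.7225 N/mm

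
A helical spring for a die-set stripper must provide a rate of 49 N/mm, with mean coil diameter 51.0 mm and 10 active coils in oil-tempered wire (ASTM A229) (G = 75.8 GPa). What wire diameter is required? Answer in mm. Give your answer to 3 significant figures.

d = (8D³N_a·k / G)^(1/4) = (8·51.0³·10·49 / (75.8×10³))^0.25
  = (6860.1)^0.25 = 9.1008 mm

9.10 mm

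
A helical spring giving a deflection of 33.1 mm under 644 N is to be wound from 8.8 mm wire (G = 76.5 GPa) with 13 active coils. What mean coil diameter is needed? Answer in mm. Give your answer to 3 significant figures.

61.0 mm

Required rate k = F/δ = 644/33.1 = 19.456 N/mm
D = (Gd⁴/(8N_a·k))^(1/3) = (76.5×10³·8.8⁴/(8·13·19.456))^(1/3)
  = (226726)^(1/3) = 60.9771 mm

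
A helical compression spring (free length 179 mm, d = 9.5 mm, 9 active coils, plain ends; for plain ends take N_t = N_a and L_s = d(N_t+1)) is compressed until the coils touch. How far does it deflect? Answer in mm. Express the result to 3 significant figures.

N_t = 9; L_s = 9.5·10 = 95 mm
δ_solid = L₀ − L_s = 179 − 95 = 84 mm

84.0 mm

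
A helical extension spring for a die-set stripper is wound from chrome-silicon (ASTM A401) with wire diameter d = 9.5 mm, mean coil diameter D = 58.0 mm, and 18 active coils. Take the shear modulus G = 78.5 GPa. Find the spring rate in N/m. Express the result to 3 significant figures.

k = Gd⁴/(8D³N_a) = (78.5×10³ × 9.5⁴) / (8 × 58.0³ × 18)
  = 6.39387e+08 / 2.80961e+07 = 22.757 N/mm = 22757 N/m

22800 N/m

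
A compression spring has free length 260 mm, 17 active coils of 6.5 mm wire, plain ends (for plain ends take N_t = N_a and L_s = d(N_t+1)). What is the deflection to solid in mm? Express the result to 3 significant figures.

143 mm

N_t = 17; L_s = 6.5·18 = 117 mm
δ_solid = L₀ − L_s = 260 − 117 = 143 mm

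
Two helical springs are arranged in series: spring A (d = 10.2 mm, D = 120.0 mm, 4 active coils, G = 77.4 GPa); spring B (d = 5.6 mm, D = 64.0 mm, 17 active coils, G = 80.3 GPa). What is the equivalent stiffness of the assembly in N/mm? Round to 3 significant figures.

1.93 N/mm

k_A = Gd⁴/(8D³N_a) = (77.4×10³)(10.2⁴)/(8·120.0³·4) = 15.151 N/mm
k_B = Gd⁴/(8D³N_a) = (80.3×10³)(5.6⁴)/(8·64.0³·17) = 2.2151 N/mm
Series: 1/k_eq = 1/15.151 + 1/2.2151 = 0.51745; k_eq = 1.9325 N/mm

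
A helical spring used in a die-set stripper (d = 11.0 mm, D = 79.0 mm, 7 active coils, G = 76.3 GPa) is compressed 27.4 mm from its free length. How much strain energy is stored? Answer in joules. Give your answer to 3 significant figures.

15.2 J

k = Gd⁴/(8D³N_a) = (76.3×10³)(11.0⁴)/(8·79.0³·7) = 40.46 N/mm
U = ½kδ² = 0.5 × 40.46 × 27.4² = 15188 N·mm = 15.188 J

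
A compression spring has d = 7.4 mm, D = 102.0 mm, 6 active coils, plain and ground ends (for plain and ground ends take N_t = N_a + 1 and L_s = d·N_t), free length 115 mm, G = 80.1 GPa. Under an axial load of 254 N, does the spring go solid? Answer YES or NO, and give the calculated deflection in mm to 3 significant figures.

NO, δ = 53.9 mm

k = Gd⁴/(8D³N_a) = (80.1×10³)(7.4⁴)/(8·102.0³·6) = 4.7154 N/mm
N_t = 7; L_s = 7.4·7 = 51.8 mm; δ_solid = L₀ − L_s = 115 − 51.8 = 63.2 mm
δ = F/k = 254/4.7154 = 53.866 mm
δ < δ_solid → spring does not go solid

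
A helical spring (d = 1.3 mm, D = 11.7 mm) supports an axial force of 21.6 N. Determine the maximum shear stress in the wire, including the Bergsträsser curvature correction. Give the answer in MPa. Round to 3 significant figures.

337 MPa

Spring index C = D/d = 11.7/1.3 = 9.0000
K_B = (4C+2)/(4C−3) = 38.000/33.000 = 1.1515
τ₀ = 8FD/(πd³) = 8·21.6·11.7/(π·1.3³) = 2021.76/6.9021 = 292.92 MPa
τ_max = K·τ₀ = 1.1515 × 292.92 = 337.3 MPa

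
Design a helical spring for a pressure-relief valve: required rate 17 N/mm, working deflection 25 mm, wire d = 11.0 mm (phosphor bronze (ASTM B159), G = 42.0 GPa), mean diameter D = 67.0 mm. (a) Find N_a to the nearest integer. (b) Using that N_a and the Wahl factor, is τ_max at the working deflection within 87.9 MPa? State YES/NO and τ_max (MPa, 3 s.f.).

(a) 15 coils; (b) YES, τ_max = 68.2 MPa

N_a = Gd⁴/(8D³k) = (42.0×10³)(11.0⁴)/(8·67.0³·17) = 15.03 → N_a = 15
Actual rate k = Gd⁴/(8D³·15) = 17.038 N/mm
Working load F = kδ = 17.038·25 = 425.95 N
C = 67.0/11.0 = 6.0909; K_W = (4C−1)/(4C−4)+0.615/C = 1.2483
τ_max = K_W·8FD/(πd³) = 1.2483·54.6 = 68.157 MPa
τ_max ≤ 87.9 MPa → acceptable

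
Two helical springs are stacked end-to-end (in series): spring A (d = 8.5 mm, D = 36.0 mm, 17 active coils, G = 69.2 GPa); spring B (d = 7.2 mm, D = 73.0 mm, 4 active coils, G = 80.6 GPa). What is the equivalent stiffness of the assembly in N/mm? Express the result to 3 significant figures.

k_A = Gd⁴/(8D³N_a) = (69.2×10³)(8.5⁴)/(8·36.0³·17) = 56.929 N/mm
k_B = Gd⁴/(8D³N_a) = (80.6×10³)(7.2⁴)/(8·73.0³·4) = 17.4 N/mm
Series: 1/k_eq = 1/56.929 + 1/17.4 = 0.075037; k_eq = 13.327 N/mm

13.3 N/mm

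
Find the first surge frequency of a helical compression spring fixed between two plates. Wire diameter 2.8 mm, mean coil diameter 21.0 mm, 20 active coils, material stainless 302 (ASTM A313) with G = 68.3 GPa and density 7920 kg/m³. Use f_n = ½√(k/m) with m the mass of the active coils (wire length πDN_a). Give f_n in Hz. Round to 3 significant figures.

105 Hz

k = Gd⁴/(8D³N_a) = (68.3×10³)(2.8⁴)/(8·21.0³·20) = 2.8332 N/mm = 2833.2 N/m
Wire length L = πDN_a = π·21.0·20 = 1319.5 mm
m = ρ·(πd²/4)·L = 7920 × 6.1575×10⁻⁶ m² × 1.3195 m = 0.064347 kg
f_n = ½√(k/m) = 0.5·√(2833.2/0.064347) = 0.5·√(44030) = 104.92 Hz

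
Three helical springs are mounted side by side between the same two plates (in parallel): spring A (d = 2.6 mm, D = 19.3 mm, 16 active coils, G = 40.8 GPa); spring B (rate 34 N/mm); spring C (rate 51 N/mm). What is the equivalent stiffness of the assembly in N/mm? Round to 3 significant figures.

k_A = Gd⁴/(8D³N_a) = (40.8×10³)(2.6⁴)/(8·19.3³·16) = 2.0262 N/mm
Parallel: k_eq = 2.0262 + 34 + 51 = 87.026 N/mm

87.0 N/mm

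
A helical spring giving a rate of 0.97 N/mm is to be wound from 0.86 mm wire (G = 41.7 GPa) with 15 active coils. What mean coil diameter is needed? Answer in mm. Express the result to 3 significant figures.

D = (Gd⁴/(8N_a·k))^(1/3) = (41.7×10³·0.86⁴/(8·15·0.97))^(1/3)
  = (195.964)^(1/3) = 5.8084 mm

5.81 mm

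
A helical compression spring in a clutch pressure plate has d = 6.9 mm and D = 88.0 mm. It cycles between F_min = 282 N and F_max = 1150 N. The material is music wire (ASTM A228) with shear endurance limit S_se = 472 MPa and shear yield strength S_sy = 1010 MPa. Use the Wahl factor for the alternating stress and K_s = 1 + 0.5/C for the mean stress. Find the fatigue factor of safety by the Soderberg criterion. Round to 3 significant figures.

0.833

C = D/d = 88.0/6.9 = 12.7536; K_W = (4C−1)/(4C−4)+0.615/C = 1.1120; K_s = 1+0.5/C = 1.0392
F_a = (F_max−F_min)/2 = 434 N; F_m = (F_max+F_min)/2 = 716 N
τ_a = K_W·8F_aD/(πd³) = 1.1120 × 296.05 = 329.22 MPa
τ_m = K_s·8F_mD/(πd³) = 1.0392 × 488.41 = 507.56 MPa
Soderberg: 1/n_f = τ_a/S_se + τ_m/S_sy = 329.22/472 + 507.56/1010 = 0.69749 + 0.50254 = 1.2
n_f = 1/1.2 = 0.8333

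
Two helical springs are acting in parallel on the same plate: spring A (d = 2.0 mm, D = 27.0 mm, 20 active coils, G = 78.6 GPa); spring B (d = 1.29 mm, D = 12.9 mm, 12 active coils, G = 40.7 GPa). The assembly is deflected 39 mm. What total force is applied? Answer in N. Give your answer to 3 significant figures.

k_A = Gd⁴/(8D³N_a) = (78.6×10³)(2.0⁴)/(8·27.0³·20) = 0.39933 N/mm
k_B = Gd⁴/(8D³N_a) = (40.7×10³)(1.29⁴)/(8·12.9³·12) = 0.54691 N/mm
Parallel: k_eq = 0.39933 + 0.54691 = 0.94624 N/mm
F = k_eq·δ = 0.94624·39 = 36.903 N

36.9 N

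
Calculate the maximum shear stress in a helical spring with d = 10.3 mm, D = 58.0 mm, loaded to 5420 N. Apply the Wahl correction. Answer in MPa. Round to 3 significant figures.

931 MPa

Spring index C = D/d = 58.0/10.3 = 5.6311
K_W = (4C−1)/(4C−4) + 0.615/C = 21.524/18.524 + 0.1092 = 1.2712
τ₀ = 8FD/(πd³) = 8·5420·58.0/(π·10.3³) = 2.51488e+06/3432.9 = 732.58 MPa
τ_max = K·τ₀ = 1.2712 × 732.58 = 931.23 MPa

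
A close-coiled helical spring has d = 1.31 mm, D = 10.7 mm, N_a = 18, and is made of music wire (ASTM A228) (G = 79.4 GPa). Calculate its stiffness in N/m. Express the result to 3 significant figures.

1330 N/m

k = Gd⁴/(8D³N_a) = (79.4×10³ × 1.31⁴) / (8 × 10.7³ × 18)
  = 233833 / 176406 = 1.3255 N/mm = 1325.5 N/m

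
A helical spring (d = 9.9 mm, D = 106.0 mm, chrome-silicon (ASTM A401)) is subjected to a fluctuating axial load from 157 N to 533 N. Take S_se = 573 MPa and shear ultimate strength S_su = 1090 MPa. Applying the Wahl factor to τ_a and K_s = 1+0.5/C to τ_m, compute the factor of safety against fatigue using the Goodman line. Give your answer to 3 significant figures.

5.11

C = D/d = 106.0/9.9 = 10.7071; K_W = (4C−1)/(4C−4)+0.615/C = 1.1347; K_s = 1+0.5/C = 1.0467
F_a = (F_max−F_min)/2 = 188 N; F_m = (F_max+F_min)/2 = 345 N
τ_a = K_W·8F_aD/(πd³) = 1.1347 × 52.3 = 59.344 MPa
τ_m = K_s·8F_mD/(πd³) = 1.0467 × 95.975 = 100.46 MPa
Goodman: 1/n_f = τ_a/S_se + τ_m/S_su = 59.344/573 + 100.46/1090 = 0.10357 + 0.09216 = 0.19573
n_f = 1/0.19573 = 5.109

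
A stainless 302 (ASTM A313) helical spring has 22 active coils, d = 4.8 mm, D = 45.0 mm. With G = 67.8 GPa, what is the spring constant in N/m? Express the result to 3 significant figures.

k = Gd⁴/(8D³N_a) = (67.8×10³ × 4.8⁴) / (8 × 45.0³ × 22)
  = 3.59911e+07 / 1.6038e+07 = 2.2441 N/mm = 2244.1 N/m

2240 N/m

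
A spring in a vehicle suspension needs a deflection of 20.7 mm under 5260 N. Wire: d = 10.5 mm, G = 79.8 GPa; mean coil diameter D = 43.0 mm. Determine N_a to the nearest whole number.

6

Required rate k = F/δ = 5260/20.7 = 254.11 N/mm
N_a = Gd⁴/(8D³k) = (79.8×10³ × 10.5⁴)/(8 × 43.0³ × 254.11)
    = 9.69974e+08 / 1.61626e+08 = 6.001 → 6 coils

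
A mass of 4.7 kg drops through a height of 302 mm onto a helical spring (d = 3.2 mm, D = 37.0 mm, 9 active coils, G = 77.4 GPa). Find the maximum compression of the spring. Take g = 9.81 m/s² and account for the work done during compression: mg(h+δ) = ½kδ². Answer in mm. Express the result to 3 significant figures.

134 mm

k = Gd⁴/(8D³N_a) = (77.4×10³)(3.2⁴)/(8·37.0³·9) = 2.2254 N/mm
W = mg = 4.7 × 9.81 = 46.107 N
½kδ² − Wδ − Wh = 0 → δ = (W + √(W² + 2kWh))/k
δ = (46.107 + √(2125.9 + 61973.6))/2.2254 = (46.107 + 253.18)/2.2254 = 134.49 mm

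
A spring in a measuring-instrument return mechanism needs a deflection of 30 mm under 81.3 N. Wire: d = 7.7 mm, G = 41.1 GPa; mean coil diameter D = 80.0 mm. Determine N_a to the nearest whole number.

13

Required rate k = F/δ = 81.3/30 = 2.71 N/mm
N_a = Gd⁴/(8D³k) = (41.1×10³ × 7.7⁴)/(8 × 80.0³ × 2.71)
    = 1.44479e+08 / 1.11002e+07 = 13.02 → 13 coils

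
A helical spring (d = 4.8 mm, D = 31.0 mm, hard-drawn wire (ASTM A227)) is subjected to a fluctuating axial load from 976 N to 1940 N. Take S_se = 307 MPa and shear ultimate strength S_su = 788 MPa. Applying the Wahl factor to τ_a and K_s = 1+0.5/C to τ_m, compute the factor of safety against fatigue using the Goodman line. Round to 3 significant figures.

C = D/d = 31.0/4.8 = 6.4583; K_W = (4C−1)/(4C−4)+0.615/C = 1.2326; K_s = 1+0.5/C = 1.0774
F_a = (F_max−F_min)/2 = 482 N; F_m = (F_max+F_min)/2 = 1458 N
τ_a = K_W·8F_aD/(πd³) = 1.2326 × 344.05 = 424.09 MPa
τ_m = K_s·8F_mD/(πd³) = 1.0774 × 1040.7 = 1121.3 MPa
Goodman: 1/n_f = τ_a/S_se + τ_m/S_su = 424.09/307 + 1121.3/788 = 1.38140 + 1.42296 = 2.8044
n_f = 1/2.8044 = 0.3566

0.357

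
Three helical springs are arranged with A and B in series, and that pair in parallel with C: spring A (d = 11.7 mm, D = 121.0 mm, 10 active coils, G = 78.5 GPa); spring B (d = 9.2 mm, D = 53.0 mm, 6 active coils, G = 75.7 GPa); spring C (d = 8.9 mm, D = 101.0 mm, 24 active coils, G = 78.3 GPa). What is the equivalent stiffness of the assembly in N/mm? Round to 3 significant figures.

k_A = Gd⁴/(8D³N_a) = (78.5×10³)(11.7⁴)/(8·121.0³·10) = 10.379 N/mm
k_B = Gd⁴/(8D³N_a) = (75.7×10³)(9.2⁴)/(8·53.0³·6) = 75.889 N/mm
k_C = Gd⁴/(8D³N_a) = (78.3×10³)(8.9⁴)/(8·101.0³·24) = 2.4835 N/mm
Springs A,B series: k_AB = 1/(1/10.379+1/75.889) = 9.1305 N/mm; parallel with C: k_eq = 9.1305+2.4835 = 11.614 N/mm

11.6 N/mm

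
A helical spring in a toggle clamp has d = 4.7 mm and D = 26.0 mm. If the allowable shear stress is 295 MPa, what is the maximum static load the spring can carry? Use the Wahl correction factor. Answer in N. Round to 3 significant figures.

C = D/d = 26.0/4.7 = 5.5319
K_W = (4C−1)/(4C−4) + 0.615/C = 21.128/18.128 + 0.1112 = 1.2767
τ_max = K·8FD/(πd³) → F_max = τ_allow·πd³/(8DK)
F_max = 295·π·4.7³/(8·26.0·1.2767) = 96220/265.55 = 362.35 N

362 N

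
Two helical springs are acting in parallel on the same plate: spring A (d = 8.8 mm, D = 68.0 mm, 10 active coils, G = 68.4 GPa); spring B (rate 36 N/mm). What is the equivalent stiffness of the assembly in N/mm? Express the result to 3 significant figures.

k_A = Gd⁴/(8D³N_a) = (68.4×10³)(8.8⁴)/(8·68.0³·10) = 16.307 N/mm
Parallel: k_eq = 16.307 + 36 = 52.307 N/mm

52.3 N/mm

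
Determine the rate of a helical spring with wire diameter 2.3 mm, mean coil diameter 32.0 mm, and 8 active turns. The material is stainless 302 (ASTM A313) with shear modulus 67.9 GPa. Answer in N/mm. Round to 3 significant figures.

k = Gd⁴/(8D³N_a) = (67.9×10³ × 2.3⁴) / (8 × 32.0³ × 8)
  = 1.90012e+06 / 2.09715e+06 = 0.90605 N/mm

0.906 N/mm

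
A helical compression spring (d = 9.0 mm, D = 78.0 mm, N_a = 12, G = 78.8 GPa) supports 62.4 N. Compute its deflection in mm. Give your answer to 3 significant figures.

k = Gd⁴/(8D³N_a) = (78.8×10³)(9.0⁴)/(8·78.0³·12) = 11.349 N/mm
δ = F/k = 62.4 / 11.349 = 5.4985 mm

5.50 mm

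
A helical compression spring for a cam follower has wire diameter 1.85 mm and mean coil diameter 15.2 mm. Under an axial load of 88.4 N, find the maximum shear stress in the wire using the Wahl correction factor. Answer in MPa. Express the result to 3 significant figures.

Spring index C = D/d = 15.2/1.85 = 8.2162
K_W = (4C−1)/(4C−4) + 0.615/C = 31.865/28.865 + 0.0749 = 1.1788
τ₀ = 8FD/(πd³) = 8·88.4·15.2/(π·1.85³) = 10749.4/19.891 = 540.41 MPa
τ_max = K·τ₀ = 1.1788 × 540.41 = 637.02 MPa

637 MPa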